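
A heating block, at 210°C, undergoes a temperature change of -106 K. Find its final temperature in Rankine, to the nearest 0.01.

The 106 K change is an interval; Kelvin and Celsius degrees are the same size, so ΔC = -106°C.
Final Celsius temperature: 210.0000 - 106.0000 = 104.0000°C.
In Rankine: 104.0000 × 1.8 + 491.67 = 678.87°R.

678.87°R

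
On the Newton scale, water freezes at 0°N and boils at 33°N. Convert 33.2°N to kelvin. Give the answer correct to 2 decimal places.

373.76 K

Linear interpolation between the fixed points: C = (33.2 - 0) × 100 / (33 - 0) = 100.6061°C.
Then 100.6061 + 273.15 = 373.76 K.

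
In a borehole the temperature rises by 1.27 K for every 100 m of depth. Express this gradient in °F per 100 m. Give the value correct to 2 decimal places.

Since only a temperature interval is involved, the additive offset between the scales drops out.
A change of 1 K is a change of 1.8°F, so 1.27 × 1.8 = 2.29.

2.29 °F/100 m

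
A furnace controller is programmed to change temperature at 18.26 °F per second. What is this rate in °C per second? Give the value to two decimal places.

Since only a temperature interval is involved, the additive offset between the scales drops out.
A change of 1°F is a change of 5/9°C, so 18.26 × 5/9 = 10.14.

10.14 °C/second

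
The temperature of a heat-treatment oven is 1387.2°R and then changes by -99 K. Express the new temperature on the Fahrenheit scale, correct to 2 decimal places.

Initial temperature in Celsius: (1387.2 - 491.67) × 5/9 = 497.5167°C.
The 99 K change is an interval; Kelvin and Celsius degrees are the same size, so ΔC = -99°C.
Final Celsius temperature: 497.5167 - 99.0000 = 398.5167°C.
In Fahrenheit: 398.5167 × 1.8 + 32 = 749.33°F.

749.33°F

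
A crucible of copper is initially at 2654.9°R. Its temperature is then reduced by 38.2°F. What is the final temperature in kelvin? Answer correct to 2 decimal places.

1453.72 K

Initial temperature in Celsius: (2654.9 - 491.67) × 5/9 = 1201.7944°C.
The 38.2°F change is an interval, so only the factor 5/9 applies: -38.2 × 5/9 = -21.2222°C.
Final Celsius temperature: 1201.7944 - 21.2222 = 1180.5722°C.
In kelvin: 1180.5722 + 273.15 = 1453.72 K.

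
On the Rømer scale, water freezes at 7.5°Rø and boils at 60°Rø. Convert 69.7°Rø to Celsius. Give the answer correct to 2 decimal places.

118.48°C

Linear interpolation between the fixed points: C = (69.7 - 7.5) × 100 / (60 - 7.5) = 118.4762°C.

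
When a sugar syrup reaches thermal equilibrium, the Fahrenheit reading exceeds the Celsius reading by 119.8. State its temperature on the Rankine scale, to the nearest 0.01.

689.22°R

Let x be the Fahrenheit reading; then the Celsius reading is 5/9·x - 17.7778.
(5/9·x - 17.7778) - x = -119.8  ⇒  (-4/9)·x = -102.022  ⇒  x = 229.5500°F.
In Celsius: (229.55 - 32) × 5/9 = 109.7500°C.
In Rankine: 109.7500 × 1.8 + 491.67 = 689.22°R.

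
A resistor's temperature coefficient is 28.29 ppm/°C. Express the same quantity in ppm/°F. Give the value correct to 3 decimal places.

The quantity depends on a temperature interval, so only the ratio of degree sizes applies; the offset between the scales is irrelevant.
A change of 1°F is a change of 5/9°C, so per °F the value is 28.29 × 5/9 = 15.717.

15.717 ppm/°F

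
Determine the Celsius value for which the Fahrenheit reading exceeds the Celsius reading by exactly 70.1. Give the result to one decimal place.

47.6°C

Let C be the Celsius reading. The Fahrenheit reading is F = 1.8·C + 32.
Require F - C = 70.1: (0.8)·C + 32 = 70.1.
C = (70.1 - 32) / (0.8) = 47.6.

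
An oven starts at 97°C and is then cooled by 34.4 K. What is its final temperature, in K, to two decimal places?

The 34.4 K change is an interval; Kelvin and Celsius degrees are the same size, so ΔC = -34.4°C.
Final Celsius temperature: 97.0000 - 34.4000 = 62.6000°C.
In kelvin: 62.6000 + 273.15 = 335.75 K.

335.75 K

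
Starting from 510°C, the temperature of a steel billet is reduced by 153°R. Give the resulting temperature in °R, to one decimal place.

The 153°R change is an interval, so only the factor 5/9 applies: -153 × 5/9 = -85.0000°C.
Final Celsius temperature: 510.0000 - 85.0000 = 425.0000°C.
In Rankine: 425.0000 × 1.8 + 491.67 = 1256.7°R.

1256.7°R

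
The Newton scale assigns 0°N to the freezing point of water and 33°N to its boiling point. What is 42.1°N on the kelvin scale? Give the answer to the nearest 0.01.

400.73 K

Linear interpolation between the fixed points: C = (42.1 - 0) × 100 / (33 - 0) = 127.5758°C.
Then 127.5758 + 273.15 = 400.73 K.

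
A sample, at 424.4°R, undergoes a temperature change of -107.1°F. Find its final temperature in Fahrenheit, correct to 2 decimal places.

-142.37°F

Initial temperature in Celsius: (424.4 - 491.67) × 5/9 = -37.3722°C.
The 107.1°F change is an interval, so only the factor 5/9 applies: -107.1 × 5/9 = -59.5000°C.
Final Celsius temperature: -37.3722 - 59.5000 = -96.8722°C.
In Fahrenheit: -96.8722 × 1.8 + 32 = -142.37°F.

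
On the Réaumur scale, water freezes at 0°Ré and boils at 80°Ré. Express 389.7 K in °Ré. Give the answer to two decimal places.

93.24°Ré

First in Celsius: 389.7 - 273.15 = 116.5500°C.
Linearly onto the Réaumur scale: 0 + (116.5500 / 100) × (80 - 0) = 93.24°Ré.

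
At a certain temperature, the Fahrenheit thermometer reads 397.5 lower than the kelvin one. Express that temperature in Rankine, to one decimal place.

Let x be the kelvin reading; then the Fahrenheit reading is 1.8·x - 459.67.
(1.8·x - 459.67) - x = -397.5  ⇒  (0.8)·x = 62.17  ⇒  x = 77.7125 K.
In Celsius: 77.7125 - 273.15 = -195.4375°C.
In Rankine: -195.4375 × 1.8 + 491.67 = 139.9°R.

139.9°R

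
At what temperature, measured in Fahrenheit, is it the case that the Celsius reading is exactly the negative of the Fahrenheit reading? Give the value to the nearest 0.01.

11.43°F

Let F be the Fahrenheit reading. The Celsius reading is C = 5/9·F - 17.7778.
Require C = -1·F: 5/9·F - 17.7778 = -1·F.
(14/9)·F = 17.7778  ⇒  F = 11.43.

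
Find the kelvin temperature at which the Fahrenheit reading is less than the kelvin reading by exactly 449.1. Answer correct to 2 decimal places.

Let K be the kelvin reading. The Fahrenheit reading is F = 1.8·K - 459.67.
Require F - K = -449.1: (0.8)·K - 459.67 = -449.1.
K = (-449.1 + 459.67) / (0.8) = 13.21.

13.21 K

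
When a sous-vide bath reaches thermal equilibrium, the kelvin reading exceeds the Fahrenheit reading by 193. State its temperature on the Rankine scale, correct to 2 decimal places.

600.01°R

Let x be the Fahrenheit reading; then the kelvin reading is 5/9·x + 255.372.
(5/9·x + 255.372) - x = 193  ⇒  (-4/9)·x = -62.3722  ⇒  x = 140.3375°F.
In Celsius: (140.3375 - 32) × 5/9 = 60.1875°C.
In Rankine: 60.1875 × 1.8 + 491.67 = 600.01°R.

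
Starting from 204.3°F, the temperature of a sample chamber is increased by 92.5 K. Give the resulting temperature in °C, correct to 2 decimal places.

188.22°C

Initial temperature in Celsius: (204.3 - 32) × 5/9 = 95.7222°C.
The 92.5 K change is an interval; Kelvin and Celsius degrees are the same size, so ΔC = +92.5°C.
Final Celsius temperature: 95.7222 + 92.5000 = 188.2222°C.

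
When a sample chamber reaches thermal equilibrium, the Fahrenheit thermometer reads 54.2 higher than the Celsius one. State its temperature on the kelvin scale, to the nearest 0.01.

Let x be the Celsius reading; then the Fahrenheit reading is 1.8·x + 32.
(1.8·x + 32) - x = 54.2  ⇒  (0.8)·x = 22.2  ⇒  x = 27.7500°C.
In kelvin: 27.7500 + 273.15 = 300.90 K.

300.90 K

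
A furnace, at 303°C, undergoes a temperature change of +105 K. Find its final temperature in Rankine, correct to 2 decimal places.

The 105 K change is an interval; Kelvin and Celsius degrees are the same size, so ΔC = +105°C.
Final Celsius temperature: 303.0000 + 105.0000 = 408.0000°C.
In Rankine: 408.0000 × 1.8 + 491.67 = 1226.07°R.

1226.07°R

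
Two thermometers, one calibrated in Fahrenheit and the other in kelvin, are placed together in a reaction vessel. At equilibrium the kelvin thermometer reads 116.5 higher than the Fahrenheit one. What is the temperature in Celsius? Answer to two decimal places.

155.81°C

Let x be the Fahrenheit reading; then the kelvin reading is 5/9·x + 255.372.
(5/9·x + 255.372) - x = 116.5  ⇒  (-4/9)·x = -138.872  ⇒  x = 312.4625°F.
In Celsius: (312.4625 - 32) × 5/9 = 155.81°C.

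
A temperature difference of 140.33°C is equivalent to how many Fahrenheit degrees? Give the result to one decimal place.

Only the scale ratio 1.8 matters for a change in temperature.
140.33 × 1.8 = 252.6.

252.6°F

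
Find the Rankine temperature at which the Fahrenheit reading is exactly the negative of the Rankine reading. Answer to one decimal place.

229.8°R

Let R be the Rankine reading. The Fahrenheit reading is F = 1·R - 459.67.
Require F = -1·R: 1·R - 459.67 = -1·R.
(2)·R = 459.67  ⇒  R = 229.8.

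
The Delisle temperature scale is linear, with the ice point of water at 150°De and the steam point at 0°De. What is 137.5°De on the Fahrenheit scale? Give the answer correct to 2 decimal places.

Linear interpolation between the fixed points: C = (137.5 - 150) × 100 / (0 - 150) = 8.3333°C.
Then 8.3333 × 1.8 + 32 = 47.00°F.

47.00°F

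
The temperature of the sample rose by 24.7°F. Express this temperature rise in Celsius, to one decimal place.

13.7°C

An interval of 1°F corresponds to 5/9°C.
24.7 × 5/9 = 13.7.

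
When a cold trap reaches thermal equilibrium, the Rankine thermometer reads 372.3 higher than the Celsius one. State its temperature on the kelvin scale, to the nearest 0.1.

123.9 K

Let x be the Celsius reading; then the Rankine reading is 1.8·x + 491.67.
(1.8·x + 491.67) - x = 372.3  ⇒  (0.8)·x = -119.37  ⇒  x = -149.2125°C.
In kelvin: -149.2125 + 273.15 = 123.9 K.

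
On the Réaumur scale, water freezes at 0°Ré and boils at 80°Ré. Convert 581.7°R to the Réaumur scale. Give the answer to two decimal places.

First in Celsius: (581.7 - 491.67) × 5/9 = 50.0167°C.
Linearly onto the Réaumur scale: 0 + (50.0167 / 100) × (80 - 0) = 40.01°Ré.

40.01°Ré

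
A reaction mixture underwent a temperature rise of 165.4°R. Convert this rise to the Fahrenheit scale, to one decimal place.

165.4°F

Rankine and Fahrenheit degrees are the same size, so the interval is unchanged: 165.4.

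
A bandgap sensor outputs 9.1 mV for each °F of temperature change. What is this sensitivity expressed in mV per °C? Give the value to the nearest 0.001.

16.380 mV per °C

The quantity depends on a temperature interval, so only the ratio of degree sizes applies; the offset between the scales is irrelevant.
A change of 1°C is a change of 1.8°F, so per °C the value is 9.1 × 1.8 = 16.380.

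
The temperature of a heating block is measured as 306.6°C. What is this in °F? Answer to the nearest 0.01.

583.88°F

In Fahrenheit: 306.6000 × 1.8 + 32 = 583.88°F.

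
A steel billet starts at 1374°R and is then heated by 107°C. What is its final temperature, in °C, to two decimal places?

Initial temperature in Celsius: (1374 - 491.67) × 5/9 = 490.1833°C.
Final Celsius temperature: 490.1833 + 107.0000 = 597.1833°C.

597.18°C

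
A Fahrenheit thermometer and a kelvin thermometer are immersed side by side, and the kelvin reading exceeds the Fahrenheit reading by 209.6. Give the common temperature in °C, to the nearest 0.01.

Let x be the Fahrenheit reading; then the kelvin reading is 5/9·x + 255.372.
(5/9·x + 255.372) - x = 209.6  ⇒  (-4/9)·x = -45.7722  ⇒  x = 102.9875°F.
In Celsius: (102.9875 - 32) × 5/9 = 39.44°C.

39.44°C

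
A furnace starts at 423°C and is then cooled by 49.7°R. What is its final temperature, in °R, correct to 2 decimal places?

The 49.7°R change is an interval, so only the factor 5/9 applies: -49.7 × 5/9 = -27.6111°C.
Final Celsius temperature: 423.0000 - 27.6111 = 395.3889°C.
In Rankine: 395.3889 × 1.8 + 491.67 = 1203.37°R.

1203.37°R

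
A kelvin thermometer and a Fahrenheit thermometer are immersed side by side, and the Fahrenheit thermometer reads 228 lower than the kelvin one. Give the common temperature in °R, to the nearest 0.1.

Let x be the kelvin reading; then the Fahrenheit reading is 1.8·x - 459.67.
(1.8·x - 459.67) - x = -228  ⇒  (0.8)·x = 231.67  ⇒  x = 289.5875 K.
In Celsius: 289.5875 - 273.15 = 16.4375°C.
In Rankine: 16.4375 × 1.8 + 491.67 = 521.3°R.

521.3°R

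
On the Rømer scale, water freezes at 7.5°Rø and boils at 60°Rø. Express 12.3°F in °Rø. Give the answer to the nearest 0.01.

First in Celsius: (12.3 - 32) × 5/9 = -10.9444°C.
Linearly onto the Rømer scale: 7.5 + (-10.9444 / 100) × (60 - 7.5) = 1.75°Rø.

1.75°Rø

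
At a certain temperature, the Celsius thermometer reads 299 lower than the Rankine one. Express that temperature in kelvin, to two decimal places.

Let x be the Rankine reading; then the Celsius reading is 5/9·x - 273.15.
(5/9·x - 273.15) - x = -299  ⇒  (-4/9)·x = -25.85  ⇒  x = 58.1625°R.
In Celsius: (58.1625 - 491.67) × 5/9 = -240.8375°C.
In kelvin: -240.8375 + 273.15 = 32.31 K.

32.31 K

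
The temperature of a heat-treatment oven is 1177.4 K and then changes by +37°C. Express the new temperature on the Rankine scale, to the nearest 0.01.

2185.92°R

Initial temperature in Celsius: 1177.4 - 273.15 = 904.2500°C.
Final Celsius temperature: 904.2500 + 37.0000 = 941.2500°C.
In Rankine: 941.2500 × 1.8 + 491.67 = 2185.92°R.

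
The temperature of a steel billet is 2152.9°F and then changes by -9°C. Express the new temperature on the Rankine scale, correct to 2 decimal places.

Initial temperature in Celsius: (2152.9 - 32) × 5/9 = 1178.2778°C.
Final Celsius temperature: 1178.2778 - 9.0000 = 1169.2778°C.
In Rankine: 1169.2778 × 1.8 + 491.67 = 2596.37°R.

2596.37°R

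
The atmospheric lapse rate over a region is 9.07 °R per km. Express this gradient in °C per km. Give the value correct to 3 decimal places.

5.039 °C/km

Since only a temperature interval is involved, the additive offset between the scales drops out.
A change of 1°R is a change of 5/9°C, so 9.07 × 5/9 = 5.039.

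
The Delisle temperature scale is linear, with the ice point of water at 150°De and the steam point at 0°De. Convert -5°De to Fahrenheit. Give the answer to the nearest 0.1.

Linear interpolation between the fixed points: C = (-5 - 150) × 100 / (0 - 150) = 103.3333°C.
Then 103.3333 × 1.8 + 32 = 218.0°F.

218.0°F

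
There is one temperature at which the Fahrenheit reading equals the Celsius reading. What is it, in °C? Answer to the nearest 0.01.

-40.00°C

Let C be the Celsius reading. The Fahrenheit reading is F = 1.8·C + 32.
Set F = C: 1.8·C + 32 = C.
(0.8)·C = -32  ⇒  C = -40.00.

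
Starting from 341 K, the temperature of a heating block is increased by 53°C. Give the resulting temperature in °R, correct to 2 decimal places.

Initial temperature in Celsius: 341 - 273.15 = 67.8500°C.
Final Celsius temperature: 67.8500 + 53.0000 = 120.8500°C.
In Rankine: 120.8500 × 1.8 + 491.67 = 709.20°R.

709.20°R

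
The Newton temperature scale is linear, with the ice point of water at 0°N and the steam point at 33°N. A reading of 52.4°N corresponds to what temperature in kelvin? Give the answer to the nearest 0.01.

Linear interpolation between the fixed points: C = (52.4 - 0) × 100 / (33 - 0) = 158.7879°C.
Then 158.7879 + 273.15 = 431.94 K.

431.94 K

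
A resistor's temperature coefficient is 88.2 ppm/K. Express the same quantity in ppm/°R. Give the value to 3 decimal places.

The quantity depends on a temperature interval, so only the ratio of degree sizes applies; the offset between the scales is irrelevant.
A change of 1°R is a change of 5/9 K, so per °R the value is 88.2 × 5/9 = 49.000.

49.000 ppm/°R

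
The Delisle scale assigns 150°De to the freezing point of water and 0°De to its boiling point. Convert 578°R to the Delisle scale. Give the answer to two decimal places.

First in Celsius: (578 - 491.67) × 5/9 = 47.9611°C.
Linearly onto the Delisle scale: 150 + (47.9611 / 100) × (0 - 150) = 78.06°De.

78.06°De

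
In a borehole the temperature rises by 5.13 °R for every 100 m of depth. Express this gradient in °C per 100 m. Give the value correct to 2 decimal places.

2.85 °C/100 m

The quantity depends on a temperature interval, so only the ratio of degree sizes applies; the offset between the scales is irrelevant.
A change of 1°R is a change of 5/9°C, so 5.13 × 5/9 = 2.85.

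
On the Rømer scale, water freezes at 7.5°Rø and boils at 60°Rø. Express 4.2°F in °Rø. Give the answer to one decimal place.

First in Celsius: (4.2 - 32) × 5/9 = -15.4444°C.
Linearly onto the Rømer scale: 7.5 + (-15.4444 / 100) × (60 - 7.5) = -0.6°Rø.

-0.6°Rø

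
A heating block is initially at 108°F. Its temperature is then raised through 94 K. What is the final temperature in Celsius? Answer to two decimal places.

Initial temperature in Celsius: (108 - 32) × 5/9 = 42.2222°C.
The 94 K change is an interval; Kelvin and Celsius degrees are the same size, so ΔC = +94°C.
Final Celsius temperature: 42.2222 + 94.0000 = 136.2222°C.

136.22°C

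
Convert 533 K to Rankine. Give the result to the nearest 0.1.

In Celsius: 533 - 273.15 = 259.8500°C.
In Rankine: 259.8500 × 1.8 + 491.67 = 959.4°R.

959.4°R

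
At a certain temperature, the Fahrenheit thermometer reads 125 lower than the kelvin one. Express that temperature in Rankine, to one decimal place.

Let x be the kelvin reading; then the Fahrenheit reading is 1.8·x - 459.67.
(1.8·x - 459.67) - x = -125  ⇒  (0.8)·x = 334.67  ⇒  x = 418.3375 K.
In Celsius: 418.3375 - 273.15 = 145.1875°C.
In Rankine: 145.1875 × 1.8 + 491.67 = 753.0°R.

753.0°R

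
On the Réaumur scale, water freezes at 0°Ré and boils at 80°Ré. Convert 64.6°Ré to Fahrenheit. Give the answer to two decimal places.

Linear interpolation between the fixed points: C = (64.6 - 0) × 100 / (80 - 0) = 80.7500°C.
Then 80.7500 × 1.8 + 32 = 177.35°F.

177.35°F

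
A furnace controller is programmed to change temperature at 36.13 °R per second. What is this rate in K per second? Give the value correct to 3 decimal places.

20.072 K/second

The quantity depends on a temperature interval, so only the ratio of degree sizes applies; the offset between the scales is irrelevant.
A change of 1°R is a change of 5/9 K, so 36.13 × 5/9 = 20.072.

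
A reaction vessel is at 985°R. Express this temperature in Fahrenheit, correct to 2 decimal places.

In Celsius: (985 - 491.67) × 5/9 = 274.0722°C.
In Fahrenheit: 274.0722 × 1.8 + 32 = 525.33°F.

525.33°F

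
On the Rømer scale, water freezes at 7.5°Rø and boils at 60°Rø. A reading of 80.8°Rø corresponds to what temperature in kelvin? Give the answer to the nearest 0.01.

Linear interpolation between the fixed points: C = (80.8 - 7.5) × 100 / (60 - 7.5) = 139.6190°C.
Then 139.6190 + 273.15 = 412.77 K.

412.77 K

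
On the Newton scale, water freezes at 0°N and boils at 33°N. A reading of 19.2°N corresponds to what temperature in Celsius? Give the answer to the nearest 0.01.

Linear interpolation between the fixed points: C = (19.2 - 0) × 100 / (33 - 0) = 58.1818°C.

58.18°C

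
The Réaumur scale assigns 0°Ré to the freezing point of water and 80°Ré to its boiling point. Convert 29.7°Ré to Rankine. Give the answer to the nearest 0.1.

Linear interpolation between the fixed points: C = (29.7 - 0) × 100 / (80 - 0) = 37.1250°C.
Then 37.1250 × 1.8 + 491.67 = 558.5°R.

558.5°R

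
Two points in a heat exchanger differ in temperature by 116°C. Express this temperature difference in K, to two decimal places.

Celsius and kelvin degrees are the same size, so the interval is unchanged: 116.00.

116.00 K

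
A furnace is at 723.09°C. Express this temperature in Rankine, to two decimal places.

In Rankine: 723.0900 × 1.8 + 491.67 = 1793.23°R.

1793.23°R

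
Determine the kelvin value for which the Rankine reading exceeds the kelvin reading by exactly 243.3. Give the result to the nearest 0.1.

Let K be the kelvin reading. The Rankine reading is R = 1.8·K.
Require R - K = 243.3: (0.8)·K = 243.3.
K = (243.3) / (0.8) = 304.1.

304.1 K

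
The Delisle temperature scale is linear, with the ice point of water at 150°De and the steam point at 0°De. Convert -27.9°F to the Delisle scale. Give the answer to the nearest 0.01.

199.92°De

First in Celsius: (-27.9 - 32) × 5/9 = -33.2778°C.
Linearly onto the Delisle scale: 150 + (-33.2778 / 100) × (0 - 150) = 199.92°De.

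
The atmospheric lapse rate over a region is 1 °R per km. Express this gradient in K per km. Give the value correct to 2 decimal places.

The quantity depends on a temperature interval, so only the ratio of degree sizes applies; the offset between the scales is irrelevant.
A change of 1°R is a change of 5/9 K, so 1 × 5/9 = 0.56.

0.56 K/km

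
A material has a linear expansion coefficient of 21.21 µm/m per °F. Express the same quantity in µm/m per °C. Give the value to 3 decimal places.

38.178 µm/m per °C

The quantity depends on a temperature interval, so only the ratio of degree sizes applies; the offset between the scales is irrelevant.
A change of 1°C is a change of 1.8°F, so per °C the value is 21.21 × 1.8 = 38.178.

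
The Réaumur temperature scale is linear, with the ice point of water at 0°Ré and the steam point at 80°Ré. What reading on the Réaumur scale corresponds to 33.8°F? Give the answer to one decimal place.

0.8°Ré

First in Celsius: (33.8 - 32) × 5/9 = 1.0000°C.
Linearly onto the Réaumur scale: 0 + (1.0000 / 100) × (80 - 0) = 0.8°Ré.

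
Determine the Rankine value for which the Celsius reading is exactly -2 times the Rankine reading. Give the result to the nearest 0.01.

106.88°R

Let R be the Rankine reading. The Celsius reading is C = 5/9·R - 273.15.
Require C = -2·R: 5/9·R - 273.15 = -2·R.
(23/9)·R = 273.15  ⇒  R = 106.88.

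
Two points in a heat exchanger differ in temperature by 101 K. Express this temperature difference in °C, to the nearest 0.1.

Kelvin and Celsius degrees are the same size, so the interval is unchanged: 101.0.

101.0°C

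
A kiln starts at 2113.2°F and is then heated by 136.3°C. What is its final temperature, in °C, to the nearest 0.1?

1292.5°C

Initial temperature in Celsius: (2113.2 - 32) × 5/9 = 1156.2222°C.
Final Celsius temperature: 1156.2222 + 136.3000 = 1292.5222°C.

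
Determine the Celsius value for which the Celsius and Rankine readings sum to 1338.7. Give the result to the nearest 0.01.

Let C be the Celsius reading. The Rankine reading is R = 1.8·C + 491.67.
Require C + R = 1338.7: (2.8)·C + 491.67 = 1338.7.
C = (1338.7 - 491.67) / (2.8) = 302.51.

302.51°C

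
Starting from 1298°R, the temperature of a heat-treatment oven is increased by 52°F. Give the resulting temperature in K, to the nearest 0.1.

750.0 K

Initial temperature in Celsius: (1298 - 491.67) × 5/9 = 447.9611°C.
The 52°F change is an interval, so only the factor 5/9 applies: +52 × 5/9 = +28.8889°C.
Final Celsius temperature: 447.9611 + 28.8889 = 476.8500°C.
In kelvin: 476.8500 + 273.15 = 750.0 K.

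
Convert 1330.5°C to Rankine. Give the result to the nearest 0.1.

2886.6°R

In Rankine: 1330.5000 × 1.8 + 491.67 = 2886.6°R.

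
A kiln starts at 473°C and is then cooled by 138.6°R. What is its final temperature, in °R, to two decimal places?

The 138.6°R change is an interval, so only the factor 5/9 applies: -138.6 × 5/9 = -77.0000°C.
Final Celsius temperature: 473.0000 - 77.0000 = 396.0000°C.
In Rankine: 396.0000 × 1.8 + 491.67 = 1204.47°R.

1204.47°R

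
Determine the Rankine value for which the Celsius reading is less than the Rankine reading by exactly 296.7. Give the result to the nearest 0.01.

52.99°R

Let R be the Rankine reading. The Celsius reading is C = 5/9·R - 273.15.
Require C - R = -296.7: (-4/9)·R - 273.15 = -296.7.
R = (-296.7 + 273.15) / (-4/9) = 52.99.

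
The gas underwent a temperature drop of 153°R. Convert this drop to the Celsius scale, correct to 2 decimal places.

Only the scale ratio 5/9 matters for a change in temperature.
153 × 5/9 = 85.00.

85.00°C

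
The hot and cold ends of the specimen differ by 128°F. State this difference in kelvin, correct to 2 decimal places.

71.11 K

For a temperature interval the offset drops out; only the factor 5/9 applies.
128 × 5/9 = 71.11.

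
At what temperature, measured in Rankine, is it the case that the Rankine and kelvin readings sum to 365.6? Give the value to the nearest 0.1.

Let R be the Rankine reading. The kelvin reading is K = 5/9·R.
Require R + K = 365.6: (14/9)·R = 365.6.
R = (365.6) / (14/9) = 235.0.

235.0°R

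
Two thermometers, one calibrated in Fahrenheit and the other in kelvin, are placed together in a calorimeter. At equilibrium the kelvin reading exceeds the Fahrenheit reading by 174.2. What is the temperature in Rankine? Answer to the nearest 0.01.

642.31°R

Let x be the Fahrenheit reading; then the kelvin reading is 5/9·x + 255.372.
(5/9·x + 255.372) - x = 174.2  ⇒  (-4/9)·x = -81.1722  ⇒  x = 182.6375°F.
In Celsius: (182.6375 - 32) × 5/9 = 83.6875°C.
In Rankine: 83.6875 × 1.8 + 491.67 = 642.31°R.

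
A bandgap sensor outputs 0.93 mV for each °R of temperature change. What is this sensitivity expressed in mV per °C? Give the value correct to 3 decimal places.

1.674 mV per °C

Since only a temperature interval is involved, the additive offset between the scales drops out.
A change of 1°C is a change of 1.8°R, so per °C the value is 0.93 × 1.8 = 1.674.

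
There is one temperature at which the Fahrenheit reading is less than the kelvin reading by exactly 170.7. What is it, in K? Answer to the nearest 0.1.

Let K be the kelvin reading. The Fahrenheit reading is F = 1.8·K - 459.67.
Require F - K = -170.7: (0.8)·K - 459.67 = -170.7.
K = (-170.7 + 459.67) / (0.8) = 361.2.

361.2 K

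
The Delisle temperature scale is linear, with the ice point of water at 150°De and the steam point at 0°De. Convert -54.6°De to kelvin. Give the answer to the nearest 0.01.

409.55 K

Linear interpolation between the fixed points: C = (-54.6 - 150) × 100 / (0 - 150) = 136.4000°C.
Then 136.4000 + 273.15 = 409.55 K.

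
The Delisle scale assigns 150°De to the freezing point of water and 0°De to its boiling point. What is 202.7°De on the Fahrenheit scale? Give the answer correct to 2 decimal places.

Linear interpolation between the fixed points: C = (202.7 - 150) × 100 / (0 - 150) = -35.1333°C.
Then -35.1333 × 1.8 + 32 = -31.24°F.

-31.24°F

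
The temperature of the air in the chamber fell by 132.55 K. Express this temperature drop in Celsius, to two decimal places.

132.55°C

Kelvin and Celsius degrees are the same size, so the interval is unchanged: 132.55.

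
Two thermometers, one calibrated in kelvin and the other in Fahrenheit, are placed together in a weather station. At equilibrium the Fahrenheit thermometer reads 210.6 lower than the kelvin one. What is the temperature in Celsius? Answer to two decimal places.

Let x be the kelvin reading; then the Fahrenheit reading is 1.8·x - 459.67.
(1.8·x - 459.67) - x = -210.6  ⇒  (0.8)·x = 249.07  ⇒  x = 311.3375 K.
In Celsius: 311.3375 - 273.15 = 38.19°C.

38.19°C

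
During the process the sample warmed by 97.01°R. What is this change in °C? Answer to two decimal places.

53.89°C

For a temperature interval the offset drops out; only the factor 5/9 applies.
97.01 × 5/9 = 53.89.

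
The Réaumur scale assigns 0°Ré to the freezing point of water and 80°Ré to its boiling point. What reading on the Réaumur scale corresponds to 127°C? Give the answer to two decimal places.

101.60°Ré

Linearly onto the Réaumur scale: 0 + (127.0000 / 100) × (80 - 0) = 101.60°Ré.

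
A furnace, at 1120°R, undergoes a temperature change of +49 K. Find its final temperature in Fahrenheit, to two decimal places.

748.53°F

Initial temperature in Celsius: (1120 - 491.67) × 5/9 = 349.0722°C.
The 49 K change is an interval; Kelvin and Celsius degrees are the same size, so ΔC = +49°C.
Final Celsius temperature: 349.0722 + 49.0000 = 398.0722°C.
In Fahrenheit: 398.0722 × 1.8 + 32 = 748.53°F.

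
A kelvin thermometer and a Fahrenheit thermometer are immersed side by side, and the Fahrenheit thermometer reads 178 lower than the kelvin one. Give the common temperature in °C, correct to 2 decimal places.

Let x be the kelvin reading; then the Fahrenheit reading is 1.8·x - 459.67.
(1.8·x - 459.67) - x = -178  ⇒  (0.8)·x = 281.67  ⇒  x = 352.0875 K.
In Celsius: 352.0875 - 273.15 = 78.94°C.

78.94°C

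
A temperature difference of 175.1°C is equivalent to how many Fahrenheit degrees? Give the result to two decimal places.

315.18°F

For a temperature interval the offset drops out; only the factor 1.8 applies.
175.1 × 1.8 = 315.18.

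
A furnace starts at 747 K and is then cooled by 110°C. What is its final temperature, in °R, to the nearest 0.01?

1146.60°R

Initial temperature in Celsius: 747 - 273.15 = 473.8500°C.
Final Celsius temperature: 473.8500 - 110.0000 = 363.8500°C.
In Rankine: 363.8500 × 1.8 + 491.67 = 1146.60°R.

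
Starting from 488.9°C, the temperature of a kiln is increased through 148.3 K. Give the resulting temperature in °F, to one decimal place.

1179.0°F

The 148.3 K change is an interval; Kelvin and Celsius degrees are the same size, so ΔC = +148.3°C.
Final Celsius temperature: 488.9000 + 148.3000 = 637.2000°C.
In Fahrenheit: 637.2000 × 1.8 + 32 = 1179.0°F.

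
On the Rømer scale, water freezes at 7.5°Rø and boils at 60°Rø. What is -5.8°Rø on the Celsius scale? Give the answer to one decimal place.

-25.3°C

Linear interpolation between the fixed points: C = (-5.8 - 7.5) × 100 / (60 - 7.5) = -25.3333°C.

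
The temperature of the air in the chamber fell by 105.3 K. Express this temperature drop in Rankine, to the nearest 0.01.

189.54°R

An interval of 1 K corresponds to 1.8°R.
105.3 × 1.8 = 189.54.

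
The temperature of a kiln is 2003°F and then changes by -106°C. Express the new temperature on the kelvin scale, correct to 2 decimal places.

Initial temperature in Celsius: (2003 - 32) × 5/9 = 1095.0000°C.
Final Celsius temperature: 1095.0000 - 106.0000 = 989.0000°C.
In kelvin: 989.0000 + 273.15 = 1262.15 K.

1262.15 K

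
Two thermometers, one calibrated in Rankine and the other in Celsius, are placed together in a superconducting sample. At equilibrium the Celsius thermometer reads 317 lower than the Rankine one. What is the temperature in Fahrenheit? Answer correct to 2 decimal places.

-361.01°F

Let x be the Rankine reading; then the Celsius reading is 5/9·x - 273.15.
(5/9·x - 273.15) - x = -317  ⇒  (-4/9)·x = -43.85  ⇒  x = 98.6625°R.
In Celsius: (98.6625 - 491.67) × 5/9 = -218.3375°C.
In Fahrenheit: -218.3375 × 1.8 + 32 = -361.01°F.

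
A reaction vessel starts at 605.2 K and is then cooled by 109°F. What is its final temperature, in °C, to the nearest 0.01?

271.49°C

Initial temperature in Celsius: 605.2 - 273.15 = 332.0500°C.
The 109°F change is an interval, so only the factor 5/9 applies: -109 × 5/9 = -60.5556°C.
Final Celsius temperature: 332.0500 - 60.5556 = 271.4944°C.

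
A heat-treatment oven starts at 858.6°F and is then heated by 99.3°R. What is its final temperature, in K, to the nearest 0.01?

Initial temperature in Celsius: (858.6 - 32) × 5/9 = 459.2222°C.
The 99.3°R change is an interval, so only the factor 5/9 applies: +99.3 × 5/9 = +55.1667°C.
Final Celsius temperature: 459.2222 + 55.1667 = 514.3889°C.
In kelvin: 514.3889 + 273.15 = 787.54 K.

787.54 K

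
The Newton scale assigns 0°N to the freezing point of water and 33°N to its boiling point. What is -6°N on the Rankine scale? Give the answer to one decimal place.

458.9°R

Linear interpolation between the fixed points: C = (-6 - 0) × 100 / (33 - 0) = -18.1818°C.
Then -18.1818 × 1.8 + 491.67 = 458.9°R.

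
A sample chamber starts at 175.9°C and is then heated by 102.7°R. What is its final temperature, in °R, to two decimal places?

The 102.7°R change is an interval, so only the factor 5/9 applies: +102.7 × 5/9 = +57.0556°C.
Final Celsius temperature: 175.9000 + 57.0556 = 232.9556°C.
In Rankine: 232.9556 × 1.8 + 491.67 = 910.99°R.

910.99°R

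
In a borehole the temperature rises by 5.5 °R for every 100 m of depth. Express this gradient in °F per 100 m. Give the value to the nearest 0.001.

Since only a temperature interval is involved, the additive offset between the scales drops out.
A change of 1°R is a change of 1°F, so 5.5 × 1 = 5.500.

5.500 °F/100 m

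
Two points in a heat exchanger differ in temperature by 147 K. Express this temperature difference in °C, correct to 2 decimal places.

Kelvin and Celsius degrees are the same size, so the interval is unchanged: 147.00.

147.00°C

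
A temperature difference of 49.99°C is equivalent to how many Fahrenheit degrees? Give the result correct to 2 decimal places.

89.98°F

An interval of 1°C corresponds to 1.8°F.
49.99 × 1.8 = 89.98.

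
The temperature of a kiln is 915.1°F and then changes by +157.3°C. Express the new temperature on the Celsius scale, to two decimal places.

Initial temperature in Celsius: (915.1 - 32) × 5/9 = 490.6111°C.
Final Celsius temperature: 490.6111 + 157.3000 = 647.9111°C.

647.91°C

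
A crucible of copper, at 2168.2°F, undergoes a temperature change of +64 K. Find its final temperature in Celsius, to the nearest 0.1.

Initial temperature in Celsius: (2168.2 - 32) × 5/9 = 1186.7778°C.
The 64 K change is an interval; Kelvin and Celsius degrees are the same size, so ΔC = +64°C.
Final Celsius temperature: 1186.7778 + 64.0000 = 1250.7778°C.

1250.8°C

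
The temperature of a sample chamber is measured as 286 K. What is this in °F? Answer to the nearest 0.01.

In Celsius: 286 - 273.15 = 12.8500°C.
In Fahrenheit: 12.8500 × 1.8 + 32 = 55.13°F.

55.13°F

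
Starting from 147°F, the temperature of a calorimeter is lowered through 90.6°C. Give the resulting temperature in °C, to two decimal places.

Initial temperature in Celsius: (147 - 32) × 5/9 = 63.8889°C.
Final Celsius temperature: 63.8889 - 90.6000 = -26.7111°C.

-26.71°C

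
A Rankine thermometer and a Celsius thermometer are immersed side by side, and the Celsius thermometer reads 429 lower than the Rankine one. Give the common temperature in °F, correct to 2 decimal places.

-109.01°F

Let x be the Rankine reading; then the Celsius reading is 5/9·x - 273.15.
(5/9·x - 273.15) - x = -429  ⇒  (-4/9)·x = -155.85  ⇒  x = 350.6625°R.
In Celsius: (350.6625 - 491.67) × 5/9 = -78.3375°C.
In Fahrenheit: -78.3375 × 1.8 + 32 = -109.01°F.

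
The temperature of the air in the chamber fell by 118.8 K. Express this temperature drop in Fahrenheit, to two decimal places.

213.84°F

For a temperature interval the offset drops out; only the factor 1.8 applies.
118.8 × 1.8 = 213.84.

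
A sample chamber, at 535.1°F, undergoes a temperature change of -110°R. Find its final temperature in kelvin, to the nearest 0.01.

491.54 K

Initial temperature in Celsius: (535.1 - 32) × 5/9 = 279.5000°C.
The 110°R change is an interval, so only the factor 5/9 applies: -110 × 5/9 = -61.1111°C.
Final Celsius temperature: 279.5000 - 61.1111 = 218.3889°C.
In kelvin: 218.3889 + 273.15 = 491.54 K.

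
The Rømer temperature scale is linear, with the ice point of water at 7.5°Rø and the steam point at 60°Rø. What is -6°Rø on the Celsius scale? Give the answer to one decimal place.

-25.7°C

Linear interpolation between the fixed points: C = (-6 - 7.5) × 100 / (60 - 7.5) = -25.7143°C.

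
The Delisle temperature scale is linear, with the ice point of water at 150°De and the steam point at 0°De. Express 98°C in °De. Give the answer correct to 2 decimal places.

Linearly onto the Delisle scale: 150 + (98.0000 / 100) × (0 - 150) = 3.00°De.

3.00°De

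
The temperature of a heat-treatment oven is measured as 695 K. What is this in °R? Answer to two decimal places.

1251.00°R

In Celsius: 695 - 273.15 = 421.8500°C.
In Rankine: 421.8500 × 1.8 + 491.67 = 1251.00°R.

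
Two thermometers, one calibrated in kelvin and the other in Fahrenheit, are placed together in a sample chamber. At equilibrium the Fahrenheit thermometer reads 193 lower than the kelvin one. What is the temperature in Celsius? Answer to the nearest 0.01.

60.19°C

Let x be the kelvin reading; then the Fahrenheit reading is 1.8·x - 459.67.
(1.8·x - 459.67) - x = -193  ⇒  (0.8)·x = 266.67  ⇒  x = 333.3375 K.
In Celsius: 333.3375 - 273.15 = 60.19°C.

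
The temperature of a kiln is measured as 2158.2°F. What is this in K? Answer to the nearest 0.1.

1454.4 K

In Celsius: (2158.2 - 32) × 5/9 = 1181.2222°C.
In kelvin: 1181.2222 + 273.15 = 1454.4 K.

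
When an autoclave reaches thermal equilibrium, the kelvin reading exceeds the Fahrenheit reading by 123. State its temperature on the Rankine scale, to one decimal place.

757.5°R

Let x be the Fahrenheit reading; then the kelvin reading is 5/9·x + 255.372.
(5/9·x + 255.372) - x = 123  ⇒  (-4/9)·x = -132.372  ⇒  x = 297.8375°F.
In Celsius: (297.8375 - 32) × 5/9 = 147.6875°C.
In Rankine: 147.6875 × 1.8 + 491.67 = 757.5°R.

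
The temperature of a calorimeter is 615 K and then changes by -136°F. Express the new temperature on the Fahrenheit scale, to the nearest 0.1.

511.3°F

Initial temperature in Celsius: 615 - 273.15 = 341.8500°C.
The 136°F change is an interval, so only the factor 5/9 applies: -136 × 5/9 = -75.5556°C.
Final Celsius temperature: 341.8500 - 75.5556 = 266.2944°C.
In Fahrenheit: 266.2944 × 1.8 + 32 = 511.3°F.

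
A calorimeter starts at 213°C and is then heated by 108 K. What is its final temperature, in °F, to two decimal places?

609.80°F

The 108 K change is an interval; Kelvin and Celsius degrees are the same size, so ΔC = +108°C.
Final Celsius temperature: 213.0000 + 108.0000 = 321.0000°C.
In Fahrenheit: 321.0000 × 1.8 + 32 = 609.80°F.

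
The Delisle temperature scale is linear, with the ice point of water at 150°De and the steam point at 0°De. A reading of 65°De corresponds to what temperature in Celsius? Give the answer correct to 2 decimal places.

Linear interpolation between the fixed points: C = (65 - 150) × 100 / (0 - 150) = 56.6667°C.

56.67°C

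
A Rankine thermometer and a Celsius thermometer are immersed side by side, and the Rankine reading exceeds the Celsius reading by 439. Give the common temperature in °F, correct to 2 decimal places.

-86.51°F

Let x be the Rankine reading; then the Celsius reading is 5/9·x - 273.15.
(5/9·x - 273.15) - x = -439  ⇒  (-4/9)·x = -165.85  ⇒  x = 373.1625°R.
In Celsius: (373.1625 - 491.67) × 5/9 = -65.8375°C.
In Fahrenheit: -65.8375 × 1.8 + 32 = -86.51°F.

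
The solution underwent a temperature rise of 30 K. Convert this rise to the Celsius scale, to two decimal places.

Kelvin and Celsius degrees are the same size, so the interval is unchanged: 30.00.

30.00°C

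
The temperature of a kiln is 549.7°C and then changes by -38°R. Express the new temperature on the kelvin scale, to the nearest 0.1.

801.7 K

The 38°R change is an interval, so only the factor 5/9 applies: -38 × 5/9 = -21.1111°C.
Final Celsius temperature: 549.7000 - 21.1111 = 528.5889°C.
In kelvin: 528.5889 + 273.15 = 801.7 K.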